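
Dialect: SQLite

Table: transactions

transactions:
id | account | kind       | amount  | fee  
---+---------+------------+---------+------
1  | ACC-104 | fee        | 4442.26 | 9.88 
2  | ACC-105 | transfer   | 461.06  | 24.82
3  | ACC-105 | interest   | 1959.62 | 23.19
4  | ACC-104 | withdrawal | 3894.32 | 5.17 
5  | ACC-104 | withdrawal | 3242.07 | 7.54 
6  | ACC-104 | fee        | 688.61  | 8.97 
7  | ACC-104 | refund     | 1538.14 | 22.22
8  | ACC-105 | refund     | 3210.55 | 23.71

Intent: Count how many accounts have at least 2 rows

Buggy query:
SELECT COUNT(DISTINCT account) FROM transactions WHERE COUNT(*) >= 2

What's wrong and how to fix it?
Bug: WHERE filters individual rows, not groups, so a group-level COUNT is invalid there

Fix: Use a subquery that GROUPs and filters with HAVING, then count its rows

Corrected query:
SELECT COUNT(*) FROM (SELECT account FROM transactions GROUP BY account HAVING COUNT(*) >= 2)

Result:
COUNT(*)
--------
2       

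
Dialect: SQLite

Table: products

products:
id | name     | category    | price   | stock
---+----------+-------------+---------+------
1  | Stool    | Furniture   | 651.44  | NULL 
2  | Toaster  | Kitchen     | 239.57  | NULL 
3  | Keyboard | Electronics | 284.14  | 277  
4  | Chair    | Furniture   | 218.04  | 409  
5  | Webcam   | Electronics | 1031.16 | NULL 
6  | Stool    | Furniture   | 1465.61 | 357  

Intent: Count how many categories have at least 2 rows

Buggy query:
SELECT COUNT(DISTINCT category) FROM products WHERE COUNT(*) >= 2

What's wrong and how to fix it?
Bug: COUNT(*) cannot appear in WHERE; the per-group count doesn't exist yet

Fix: Use a subquery that GROUPs and filters with HAVING, then count its rows

Corrected query:
SELECT COUNT(*) FROM (SELECT category FROM products GROUP BY category HAVING COUNT(*) >= 2)

Result:
COUNT(*)
--------
2       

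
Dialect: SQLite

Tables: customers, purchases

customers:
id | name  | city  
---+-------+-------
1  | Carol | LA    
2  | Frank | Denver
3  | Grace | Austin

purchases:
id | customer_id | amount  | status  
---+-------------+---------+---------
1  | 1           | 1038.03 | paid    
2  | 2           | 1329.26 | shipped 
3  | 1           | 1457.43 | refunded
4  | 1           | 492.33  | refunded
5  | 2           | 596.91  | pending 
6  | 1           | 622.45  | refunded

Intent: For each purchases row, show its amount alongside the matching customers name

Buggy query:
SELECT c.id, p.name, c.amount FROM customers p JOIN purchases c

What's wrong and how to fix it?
Bug: Missing join condition: each purchases row is matched to all customers rows instead of just its own

Fix: Specify the join condition linking the foreign key to the parent id

Corrected query:
SELECT c.id, p.name, c.amount FROM customers p JOIN purchases c ON c.customer_id = p.id

Result:
id | name  | amount 
---+-------+--------
1  | Carol | 1038.03
2  | Frank | 1329.26
3  | Carol | 1457.43
4  | Carol | 492.33 
5  | Frank | 596.91 
6  | Carol | 622.45 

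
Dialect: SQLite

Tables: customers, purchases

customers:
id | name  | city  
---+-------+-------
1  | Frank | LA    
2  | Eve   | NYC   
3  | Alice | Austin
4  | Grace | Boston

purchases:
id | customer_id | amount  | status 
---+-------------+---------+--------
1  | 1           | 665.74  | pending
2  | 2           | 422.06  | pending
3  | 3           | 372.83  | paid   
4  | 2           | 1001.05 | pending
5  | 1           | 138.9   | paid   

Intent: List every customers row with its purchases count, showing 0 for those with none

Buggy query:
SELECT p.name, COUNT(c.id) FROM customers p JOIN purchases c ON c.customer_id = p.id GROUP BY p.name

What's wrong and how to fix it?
Bug: INNER JOIN drops customers rows that have no matching purchases rows

Fix: Use LEFT JOIN so parents without children still appear (COUNT(c.id) gives 0)

Corrected query:
SELECT p.name, COUNT(c.id) FROM customers p LEFT JOIN purchases c ON c.customer_id = p.id GROUP BY p.name

Result:
name  | COUNT(c.id)
------+------------
Alice | 1          
Eve   | 2          
Frank | 2          
Grace | 0          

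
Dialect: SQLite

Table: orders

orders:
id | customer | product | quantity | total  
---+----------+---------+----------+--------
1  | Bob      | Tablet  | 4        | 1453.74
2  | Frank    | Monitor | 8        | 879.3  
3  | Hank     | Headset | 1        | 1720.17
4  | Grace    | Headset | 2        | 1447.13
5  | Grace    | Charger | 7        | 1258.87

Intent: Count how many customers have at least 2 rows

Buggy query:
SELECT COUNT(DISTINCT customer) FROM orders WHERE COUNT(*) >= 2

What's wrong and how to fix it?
Bug: COUNT(*) cannot appear in WHERE; the per-group count doesn't exist yet

Fix: Group first with HAVING COUNT(*) >= 2, then COUNT the resulting groups

Corrected query:
SELECT COUNT(*) FROM (SELECT customer FROM orders GROUP BY customer HAVING COUNT(*) >= 2)

Result:
COUNT(*)
--------
1       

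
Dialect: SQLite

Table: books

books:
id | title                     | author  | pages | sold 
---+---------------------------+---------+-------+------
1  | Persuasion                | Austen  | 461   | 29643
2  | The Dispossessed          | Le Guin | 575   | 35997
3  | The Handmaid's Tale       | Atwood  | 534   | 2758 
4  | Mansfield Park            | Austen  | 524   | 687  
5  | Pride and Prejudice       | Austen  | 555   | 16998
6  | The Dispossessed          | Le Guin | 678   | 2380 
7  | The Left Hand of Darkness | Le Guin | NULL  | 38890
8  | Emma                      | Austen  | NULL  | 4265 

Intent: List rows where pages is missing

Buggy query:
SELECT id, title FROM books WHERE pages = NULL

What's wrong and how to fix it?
Bug: Comparing to NULL with '=' never matches; NULL = NULL is unknown, not true

Fix: Use IS NULL to test for NULL

Corrected query:
SELECT id, title FROM books WHERE pages IS NULL

Result:
id | title                    
---+--------------------------
7  | The Left Hand of Darkness
8  | Emma                     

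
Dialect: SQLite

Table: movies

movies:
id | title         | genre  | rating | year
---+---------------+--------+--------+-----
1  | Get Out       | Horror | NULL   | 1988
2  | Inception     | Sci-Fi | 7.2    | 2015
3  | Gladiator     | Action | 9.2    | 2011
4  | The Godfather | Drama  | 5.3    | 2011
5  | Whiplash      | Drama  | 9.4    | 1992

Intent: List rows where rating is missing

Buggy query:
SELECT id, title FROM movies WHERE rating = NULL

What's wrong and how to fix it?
Bug: '= NULL' is always unknown in SQL three-valued logic, so no rows match

Fix: Replace '= NULL' with 'IS NULL'

Corrected query:
SELECT id, title FROM movies WHERE rating IS NULL

Result:
id | title  
---+--------
1  | Get Out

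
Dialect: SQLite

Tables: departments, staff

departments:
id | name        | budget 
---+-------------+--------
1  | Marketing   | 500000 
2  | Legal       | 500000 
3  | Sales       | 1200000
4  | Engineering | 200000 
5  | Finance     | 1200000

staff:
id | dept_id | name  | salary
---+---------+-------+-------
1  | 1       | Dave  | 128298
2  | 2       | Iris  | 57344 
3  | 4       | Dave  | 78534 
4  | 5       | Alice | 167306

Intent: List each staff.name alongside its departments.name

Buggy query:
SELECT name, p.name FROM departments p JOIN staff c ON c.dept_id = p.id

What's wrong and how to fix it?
Bug: 'name' exists in both joined tables, so the database can't tell which one is meant

Fix: Qualify the column with its table alias (c.name)

Corrected query:
SELECT c.name, p.name FROM departments p JOIN staff c ON c.dept_id = p.id

Result:
name  | name       
------+------------
Dave  | Marketing  
Iris  | Legal      
Dave  | Engineering
Alice | Finance    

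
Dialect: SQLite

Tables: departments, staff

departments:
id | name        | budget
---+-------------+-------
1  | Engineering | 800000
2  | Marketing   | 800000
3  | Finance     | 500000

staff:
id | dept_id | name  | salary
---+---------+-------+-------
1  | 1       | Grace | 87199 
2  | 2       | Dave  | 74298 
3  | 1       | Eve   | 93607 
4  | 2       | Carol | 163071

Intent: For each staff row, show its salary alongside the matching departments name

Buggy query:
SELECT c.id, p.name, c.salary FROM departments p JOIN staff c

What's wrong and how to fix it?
Bug: JOIN with no ON clause produces a cartesian product; every staff row pairs with every departments row

Fix: Specify the join condition linking the foreign key to the parent id

Corrected query:
SELECT c.id, p.name, c.salary FROM departments p JOIN staff c ON c.dept_id = p.id

Result:
id | name        | salary
---+-------------+-------
1  | Engineering | 87199 
2  | Marketing   | 74298 
3  | Engineering | 93607 
4  | Marketing   | 163071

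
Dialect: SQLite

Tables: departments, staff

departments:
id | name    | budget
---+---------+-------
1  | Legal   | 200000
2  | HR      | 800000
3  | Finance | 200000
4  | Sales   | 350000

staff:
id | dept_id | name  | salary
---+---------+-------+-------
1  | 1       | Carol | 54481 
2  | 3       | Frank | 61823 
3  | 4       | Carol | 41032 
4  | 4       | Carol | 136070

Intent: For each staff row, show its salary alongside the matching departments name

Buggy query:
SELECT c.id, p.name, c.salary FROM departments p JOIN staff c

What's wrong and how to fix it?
Bug: Missing join condition: each staff row is matched to all departments rows instead of just its own

Fix: Add ON c.dept_id = p.id to the JOIN

Corrected query:
SELECT c.id, p.name, c.salary FROM departments p JOIN staff c ON c.dept_id = p.id

Result:
id | name    | salary
---+---------+-------
1  | Legal   | 54481 
2  | Finance | 61823 
3  | Sales   | 41032 
4  | Sales   | 136070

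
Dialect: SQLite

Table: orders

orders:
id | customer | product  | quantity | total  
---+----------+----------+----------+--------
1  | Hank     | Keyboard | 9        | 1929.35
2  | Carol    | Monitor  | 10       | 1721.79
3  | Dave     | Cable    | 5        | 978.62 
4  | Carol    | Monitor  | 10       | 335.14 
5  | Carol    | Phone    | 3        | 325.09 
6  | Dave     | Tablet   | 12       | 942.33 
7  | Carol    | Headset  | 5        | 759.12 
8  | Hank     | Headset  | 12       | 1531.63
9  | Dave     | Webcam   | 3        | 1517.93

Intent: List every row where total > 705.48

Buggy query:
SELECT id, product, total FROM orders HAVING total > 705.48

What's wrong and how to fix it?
Bug: This is a non-aggregate query (no GROUP BY, no aggregates), so in SQLite the HAVING clause is invalid here; a row-level condition belongs in WHERE

Fix: Replace HAVING with WHERE since the condition applies to individual rows

Corrected query:
SELECT id, product, total FROM orders WHERE total > 705.48

Result:
id | product  | total  
---+----------+--------
1  | Keyboard | 1929.35
2  | Monitor  | 1721.79
3  | Cable    | 978.62 
6  | Tablet   | 942.33 
7  | Headset  | 759.12 
8  | Headset  | 1531.63
9  | Webcam   | 1517.93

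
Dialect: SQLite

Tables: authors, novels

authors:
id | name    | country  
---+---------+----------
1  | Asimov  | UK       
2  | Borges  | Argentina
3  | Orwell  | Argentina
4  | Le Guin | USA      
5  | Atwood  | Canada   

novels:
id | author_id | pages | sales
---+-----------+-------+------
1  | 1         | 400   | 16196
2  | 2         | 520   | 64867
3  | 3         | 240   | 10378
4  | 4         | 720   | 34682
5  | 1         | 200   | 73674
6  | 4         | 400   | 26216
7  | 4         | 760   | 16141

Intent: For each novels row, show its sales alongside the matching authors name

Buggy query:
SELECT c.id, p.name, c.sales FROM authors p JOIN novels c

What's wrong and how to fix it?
Bug: JOIN with no ON clause produces a cartesian product; every novels row pairs with every authors row

Fix: Add ON c.author_id = p.id to the JOIN

Corrected query:
SELECT c.id, p.name, c.sales FROM authors p JOIN novels c ON c.author_id = p.id

Result:
id | name    | sales
---+---------+------
1  | Asimov  | 16196
2  | Borges  | 64867
3  | Orwell  | 10378
4  | Le Guin | 34682
5  | Asimov  | 73674
6  | Le Guin | 26216
7  | Le Guin | 16141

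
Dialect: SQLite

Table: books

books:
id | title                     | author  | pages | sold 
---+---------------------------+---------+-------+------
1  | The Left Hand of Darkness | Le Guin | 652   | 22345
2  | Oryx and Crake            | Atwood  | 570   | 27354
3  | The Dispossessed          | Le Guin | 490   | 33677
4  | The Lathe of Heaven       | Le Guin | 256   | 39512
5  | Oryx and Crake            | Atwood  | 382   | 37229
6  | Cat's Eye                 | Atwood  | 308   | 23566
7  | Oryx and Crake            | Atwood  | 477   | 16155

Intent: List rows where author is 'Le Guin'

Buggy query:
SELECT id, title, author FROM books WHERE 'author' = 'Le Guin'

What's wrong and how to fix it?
Bug: Single quotes denote string literals in SQL; the column name is being compared as a constant string

Fix: Reference the column as author without single quotes

Corrected query:
SELECT id, title, author FROM books WHERE author = 'Le Guin'

Result:
id | title                     | author 
---+---------------------------+--------
1  | The Left Hand of Darkness | Le Guin
3  | The Dispossessed          | Le Guin
4  | The Lathe of Heaven       | Le Guin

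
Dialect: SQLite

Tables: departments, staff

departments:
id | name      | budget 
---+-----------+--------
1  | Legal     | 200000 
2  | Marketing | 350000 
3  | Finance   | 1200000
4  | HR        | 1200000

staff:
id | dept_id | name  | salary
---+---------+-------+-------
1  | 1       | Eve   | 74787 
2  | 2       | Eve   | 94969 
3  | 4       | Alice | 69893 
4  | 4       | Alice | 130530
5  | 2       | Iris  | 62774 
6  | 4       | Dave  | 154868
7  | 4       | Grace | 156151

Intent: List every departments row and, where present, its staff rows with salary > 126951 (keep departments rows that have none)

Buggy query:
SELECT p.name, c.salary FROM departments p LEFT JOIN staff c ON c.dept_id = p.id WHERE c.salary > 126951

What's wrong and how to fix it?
Bug: A WHERE condition on the right-hand table after LEFT JOIN drops unmatched parents

Fix: Move the right-table condition into the ON clause so unmatched parents are kept

Corrected query:
SELECT p.name, c.salary FROM departments p LEFT JOIN staff c ON c.dept_id = p.id AND c.salary > 126951

Result:
name      | salary
----------+-------
Legal     | NULL  
Marketing | NULL  
Finance   | NULL  
HR        | 130530
HR        | 154868
HR        | 156151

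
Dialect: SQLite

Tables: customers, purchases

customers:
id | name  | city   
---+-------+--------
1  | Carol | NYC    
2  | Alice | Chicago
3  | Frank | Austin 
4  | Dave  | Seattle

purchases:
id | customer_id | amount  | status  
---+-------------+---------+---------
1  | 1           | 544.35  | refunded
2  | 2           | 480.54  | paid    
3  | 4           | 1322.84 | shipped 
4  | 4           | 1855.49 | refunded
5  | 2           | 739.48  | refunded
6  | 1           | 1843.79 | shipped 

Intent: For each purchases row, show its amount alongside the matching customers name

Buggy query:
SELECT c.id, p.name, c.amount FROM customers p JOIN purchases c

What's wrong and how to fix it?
Bug: JOIN with no ON clause produces a cartesian product; every purchases row pairs with every customers row

Fix: Specify the join condition linking the foreign key to the parent id

Corrected query:
SELECT c.id, p.name, c.amount FROM customers p JOIN purchases c ON c.customer_id = p.id

Result:
id | name  | amount 
---+-------+--------
1  | Carol | 544.35 
2  | Alice | 480.54 
3  | Dave  | 1322.84
4  | Dave  | 1855.49
5  | Alice | 739.48 
6  | Carol | 1843.79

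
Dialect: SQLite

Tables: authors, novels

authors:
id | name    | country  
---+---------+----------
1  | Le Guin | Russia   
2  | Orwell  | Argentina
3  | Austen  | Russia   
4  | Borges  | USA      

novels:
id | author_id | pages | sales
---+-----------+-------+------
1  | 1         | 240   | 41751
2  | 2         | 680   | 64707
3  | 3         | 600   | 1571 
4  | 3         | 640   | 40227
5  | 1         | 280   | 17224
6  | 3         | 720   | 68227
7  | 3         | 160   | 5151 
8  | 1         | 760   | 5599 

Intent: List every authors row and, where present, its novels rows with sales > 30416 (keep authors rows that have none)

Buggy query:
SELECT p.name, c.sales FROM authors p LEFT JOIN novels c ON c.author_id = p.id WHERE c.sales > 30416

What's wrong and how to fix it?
Bug: Filtering c.sales in WHERE discards the NULL rows produced by LEFT JOIN, turning it into an inner join

Fix: Put 'c.sales > 30416' in the JOIN's ON clause instead of WHERE

Corrected query:
SELECT p.name, c.sales FROM authors p LEFT JOIN novels c ON c.author_id = p.id AND c.sales > 30416

Result:
name    | sales
--------+------
Le Guin | 41751
Orwell  | 64707
Austen  | 40227
Austen  | 68227
Borges  | NULL 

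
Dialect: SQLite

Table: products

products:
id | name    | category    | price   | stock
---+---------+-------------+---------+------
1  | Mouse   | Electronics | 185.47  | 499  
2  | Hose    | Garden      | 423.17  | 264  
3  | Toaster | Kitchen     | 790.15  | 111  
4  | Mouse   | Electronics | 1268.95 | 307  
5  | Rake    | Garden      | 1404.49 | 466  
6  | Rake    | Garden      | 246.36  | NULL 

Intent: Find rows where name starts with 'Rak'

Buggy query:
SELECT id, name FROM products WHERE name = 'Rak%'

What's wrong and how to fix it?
Bug: '=' compares the literal string including the % character; pattern matching needs LIKE

Fix: Use LIKE for wildcard pattern matching

Corrected query:
SELECT id, name FROM products WHERE name LIKE 'Rak%'

Result:
id | name
---+-----
5  | Rake
6  | Rake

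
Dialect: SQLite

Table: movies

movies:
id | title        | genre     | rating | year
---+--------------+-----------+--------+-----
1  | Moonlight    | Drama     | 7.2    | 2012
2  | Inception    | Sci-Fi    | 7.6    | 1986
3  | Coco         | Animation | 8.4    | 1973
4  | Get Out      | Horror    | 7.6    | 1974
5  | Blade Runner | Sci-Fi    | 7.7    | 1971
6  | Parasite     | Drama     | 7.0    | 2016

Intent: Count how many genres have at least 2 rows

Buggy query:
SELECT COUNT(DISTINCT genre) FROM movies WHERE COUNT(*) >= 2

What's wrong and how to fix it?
Bug: WHERE filters individual rows, not groups, so a group-level COUNT is invalid there

Fix: Use a subquery that GROUPs and filters with HAVING, then count its rows

Corrected query:
SELECT COUNT(*) FROM (SELECT genre FROM movies GROUP BY genre HAVING COUNT(*) >= 2)

Result:
COUNT(*)
--------
2       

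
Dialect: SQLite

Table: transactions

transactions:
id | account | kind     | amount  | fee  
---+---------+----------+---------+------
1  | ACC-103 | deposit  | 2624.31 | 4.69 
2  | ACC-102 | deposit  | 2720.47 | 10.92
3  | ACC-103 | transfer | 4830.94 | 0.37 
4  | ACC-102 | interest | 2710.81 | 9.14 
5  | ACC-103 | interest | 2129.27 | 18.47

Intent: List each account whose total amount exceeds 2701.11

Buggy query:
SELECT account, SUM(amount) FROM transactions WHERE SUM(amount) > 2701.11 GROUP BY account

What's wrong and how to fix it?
Bug: Aggregate functions cannot appear in a WHERE clause

Fix: Use HAVING (which filters groups after aggregation) instead of WHERE

Corrected query:
SELECT account, SUM(amount) FROM transactions GROUP BY account HAVING SUM(amount) > 2701.11

Result:
account | SUM(amount)
--------+------------
ACC-102 | 5431.28    
ACC-103 | 9584.52    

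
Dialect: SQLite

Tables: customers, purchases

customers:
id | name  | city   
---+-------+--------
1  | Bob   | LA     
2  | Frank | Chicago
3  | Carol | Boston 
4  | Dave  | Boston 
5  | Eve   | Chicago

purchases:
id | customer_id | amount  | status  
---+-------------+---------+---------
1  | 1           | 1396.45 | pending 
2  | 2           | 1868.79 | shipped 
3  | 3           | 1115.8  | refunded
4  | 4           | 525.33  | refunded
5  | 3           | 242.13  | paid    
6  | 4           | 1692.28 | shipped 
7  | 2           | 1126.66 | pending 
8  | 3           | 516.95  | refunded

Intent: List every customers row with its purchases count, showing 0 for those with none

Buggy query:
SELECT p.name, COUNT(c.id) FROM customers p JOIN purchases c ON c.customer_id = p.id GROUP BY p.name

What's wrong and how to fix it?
Bug: INNER JOIN drops customers rows that have no matching purchases rows

Fix: Use LEFT JOIN so parents without children still appear (COUNT(c.id) gives 0)

Corrected query:
SELECT p.name, COUNT(c.id) FROM customers p LEFT JOIN purchases c ON c.customer_id = p.id GROUP BY p.name

Result:
name  | COUNT(c.id)
------+------------
Bob   | 1          
Carol | 3          
Dave  | 2          
Eve   | 0          
Frank | 2          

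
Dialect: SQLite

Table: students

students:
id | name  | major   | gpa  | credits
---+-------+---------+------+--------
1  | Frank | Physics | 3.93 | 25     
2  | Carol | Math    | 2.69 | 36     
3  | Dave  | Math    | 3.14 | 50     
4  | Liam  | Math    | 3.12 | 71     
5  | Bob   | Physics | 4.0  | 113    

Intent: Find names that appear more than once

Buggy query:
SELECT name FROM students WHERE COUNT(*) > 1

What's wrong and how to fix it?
Bug: COUNT(*) is an aggregate and cannot be used in WHERE

Fix: Group first, then use HAVING for the count condition

Corrected query:
SELECT name FROM students GROUP BY name HAVING COUNT(*) > 1

Result:
(no rows)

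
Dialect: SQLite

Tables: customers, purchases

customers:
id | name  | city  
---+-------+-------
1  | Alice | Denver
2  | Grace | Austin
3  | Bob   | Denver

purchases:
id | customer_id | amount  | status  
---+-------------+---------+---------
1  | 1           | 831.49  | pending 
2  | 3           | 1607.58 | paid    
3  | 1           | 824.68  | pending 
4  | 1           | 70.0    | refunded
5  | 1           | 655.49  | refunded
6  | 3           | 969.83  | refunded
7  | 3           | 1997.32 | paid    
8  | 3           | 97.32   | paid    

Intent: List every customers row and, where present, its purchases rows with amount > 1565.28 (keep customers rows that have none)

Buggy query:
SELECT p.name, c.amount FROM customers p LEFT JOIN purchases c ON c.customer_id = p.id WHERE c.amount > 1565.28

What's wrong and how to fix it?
Bug: A WHERE condition on the right-hand table after LEFT JOIN drops unmatched parents

Fix: Put 'c.amount > 1565.28' in the JOIN's ON clause instead of WHERE

Corrected query:
SELECT p.name, c.amount FROM customers p LEFT JOIN purchases c ON c.customer_id = p.id AND c.amount > 1565.28

Result:
name  | amount 
------+--------
Alice | NULL   
Grace | NULL   
Bob   | 1607.58
Bob   | 1997.32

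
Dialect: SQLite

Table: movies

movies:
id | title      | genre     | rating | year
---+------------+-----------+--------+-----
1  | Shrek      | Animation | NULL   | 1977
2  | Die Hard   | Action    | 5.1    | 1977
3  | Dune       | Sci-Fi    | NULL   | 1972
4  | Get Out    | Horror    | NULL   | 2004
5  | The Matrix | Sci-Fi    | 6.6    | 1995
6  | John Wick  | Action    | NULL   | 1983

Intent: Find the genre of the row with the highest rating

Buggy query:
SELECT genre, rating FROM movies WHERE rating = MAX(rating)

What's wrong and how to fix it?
Bug: MAX(rating) is an aggregate and cannot be used directly in WHERE

Fix: Use a subquery: WHERE rating = (SELECT MAX(rating) FROM movies)

Corrected query:
SELECT genre, rating FROM movies WHERE rating = (SELECT MAX(rating) FROM movies)

Result:
genre  | rating
-------+-------
Sci-Fi | 6.6   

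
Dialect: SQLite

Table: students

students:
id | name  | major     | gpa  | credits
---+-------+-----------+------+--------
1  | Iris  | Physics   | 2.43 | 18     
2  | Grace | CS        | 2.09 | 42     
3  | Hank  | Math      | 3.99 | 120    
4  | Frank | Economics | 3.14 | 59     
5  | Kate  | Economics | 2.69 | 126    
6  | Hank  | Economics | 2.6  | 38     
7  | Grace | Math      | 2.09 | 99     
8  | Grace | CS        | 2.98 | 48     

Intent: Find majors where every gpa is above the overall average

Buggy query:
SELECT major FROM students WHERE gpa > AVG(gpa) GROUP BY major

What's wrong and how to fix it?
Bug: WHERE evaluates per row before aggregation, so AVG() is unavailable

Fix: Compute the overall average in a scalar subquery and compare each group's MIN against it in HAVING

Corrected query:
SELECT major FROM students GROUP BY major HAVING MIN(gpa) > (SELECT AVG(gpa) FROM students)

Result:
(no rows)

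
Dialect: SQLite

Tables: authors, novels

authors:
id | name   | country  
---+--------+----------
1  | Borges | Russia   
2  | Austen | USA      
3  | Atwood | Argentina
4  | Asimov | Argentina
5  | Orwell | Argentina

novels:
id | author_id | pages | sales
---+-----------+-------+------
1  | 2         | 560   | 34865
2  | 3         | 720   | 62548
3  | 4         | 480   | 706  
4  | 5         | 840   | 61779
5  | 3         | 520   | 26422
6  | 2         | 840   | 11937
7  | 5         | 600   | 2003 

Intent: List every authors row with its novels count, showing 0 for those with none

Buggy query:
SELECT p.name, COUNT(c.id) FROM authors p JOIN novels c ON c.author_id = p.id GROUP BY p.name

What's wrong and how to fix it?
Bug: INNER JOIN drops authors rows that have no matching novels rows

Fix: Use LEFT JOIN so parents without children still appear (COUNT(c.id) gives 0)

Corrected query:
SELECT p.name, COUNT(c.id) FROM authors p LEFT JOIN novels c ON c.author_id = p.id GROUP BY p.name

Result:
name   | COUNT(c.id)
-------+------------
Asimov | 1          
Atwood | 2          
Austen | 2          
Borges | 0          
Orwell | 2          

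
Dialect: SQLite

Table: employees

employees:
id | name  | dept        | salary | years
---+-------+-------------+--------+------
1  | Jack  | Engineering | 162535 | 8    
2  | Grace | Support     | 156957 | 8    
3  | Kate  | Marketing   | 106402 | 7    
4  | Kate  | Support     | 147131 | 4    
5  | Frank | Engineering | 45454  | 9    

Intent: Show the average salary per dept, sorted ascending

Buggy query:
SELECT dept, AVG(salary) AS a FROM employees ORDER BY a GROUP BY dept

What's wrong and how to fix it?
Bug: ORDER BY appears before GROUP BY; SQL clause order requires GROUP BY first

Fix: Reorder: SELECT … FROM … GROUP BY … ORDER BY …

Corrected query:
SELECT dept, AVG(salary) AS a FROM employees GROUP BY dept ORDER BY a

Result:
dept        | a       
------------+---------
Engineering | 103994.5
Marketing   | 106402  
Support     | 152044  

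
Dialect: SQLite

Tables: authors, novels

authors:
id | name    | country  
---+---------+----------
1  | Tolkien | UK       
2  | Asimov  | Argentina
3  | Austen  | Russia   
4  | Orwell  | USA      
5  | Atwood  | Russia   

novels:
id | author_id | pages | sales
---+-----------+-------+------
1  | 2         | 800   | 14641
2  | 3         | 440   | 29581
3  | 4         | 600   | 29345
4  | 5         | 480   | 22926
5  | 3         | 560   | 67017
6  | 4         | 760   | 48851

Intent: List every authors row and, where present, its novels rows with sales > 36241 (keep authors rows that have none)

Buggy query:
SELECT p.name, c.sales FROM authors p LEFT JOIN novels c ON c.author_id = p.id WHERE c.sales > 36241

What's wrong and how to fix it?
Bug: A WHERE condition on the right-hand table after LEFT JOIN drops unmatched parents

Fix: Move the right-table condition into the ON clause so unmatched parents are kept

Corrected query:
SELECT p.name, c.sales FROM authors p LEFT JOIN novels c ON c.author_id = p.id AND c.sales > 36241

Result:
name    | sales
--------+------
Tolkien | NULL 
Asimov  | NULL 
Austen  | 67017
Orwell  | 48851
Atwood  | NULL 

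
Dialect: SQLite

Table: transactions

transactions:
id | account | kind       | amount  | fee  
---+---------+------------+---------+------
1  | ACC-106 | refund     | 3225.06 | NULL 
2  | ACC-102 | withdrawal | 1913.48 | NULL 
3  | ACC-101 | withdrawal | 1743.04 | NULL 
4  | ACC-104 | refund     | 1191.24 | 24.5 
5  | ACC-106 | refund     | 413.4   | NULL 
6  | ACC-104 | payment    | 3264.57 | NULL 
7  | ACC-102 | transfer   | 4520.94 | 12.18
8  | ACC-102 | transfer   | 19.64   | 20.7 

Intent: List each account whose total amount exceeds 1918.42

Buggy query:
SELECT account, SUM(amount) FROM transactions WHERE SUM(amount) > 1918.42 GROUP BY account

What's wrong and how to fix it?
Bug: Aggregate functions cannot appear in a WHERE clause

Fix: Move the aggregate condition to a HAVING clause

Corrected query:
SELECT account, SUM(amount) FROM transactions GROUP BY account HAVING SUM(amount) > 1918.42

Result:
account | SUM(amount)
--------+------------
ACC-102 | 6454.06    
ACC-104 | 4455.81    
ACC-106 | 3638.46    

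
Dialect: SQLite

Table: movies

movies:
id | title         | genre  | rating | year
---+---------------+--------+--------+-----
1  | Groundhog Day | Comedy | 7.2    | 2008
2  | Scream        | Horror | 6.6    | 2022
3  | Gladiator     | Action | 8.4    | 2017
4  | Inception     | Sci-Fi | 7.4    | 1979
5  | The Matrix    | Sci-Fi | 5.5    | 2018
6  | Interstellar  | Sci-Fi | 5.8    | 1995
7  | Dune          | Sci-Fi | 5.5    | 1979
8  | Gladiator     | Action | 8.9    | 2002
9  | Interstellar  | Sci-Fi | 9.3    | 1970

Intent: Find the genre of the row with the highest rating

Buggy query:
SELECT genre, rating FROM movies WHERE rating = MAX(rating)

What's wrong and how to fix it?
Bug: MAX(rating) is an aggregate and cannot be used directly in WHERE

Fix: Use a subquery: WHERE rating = (SELECT MAX(rating) FROM movies)

Corrected query:
SELECT genre, rating FROM movies WHERE rating = (SELECT MAX(rating) FROM movies)

Result:
genre  | rating
-------+-------
Sci-Fi | 9.3   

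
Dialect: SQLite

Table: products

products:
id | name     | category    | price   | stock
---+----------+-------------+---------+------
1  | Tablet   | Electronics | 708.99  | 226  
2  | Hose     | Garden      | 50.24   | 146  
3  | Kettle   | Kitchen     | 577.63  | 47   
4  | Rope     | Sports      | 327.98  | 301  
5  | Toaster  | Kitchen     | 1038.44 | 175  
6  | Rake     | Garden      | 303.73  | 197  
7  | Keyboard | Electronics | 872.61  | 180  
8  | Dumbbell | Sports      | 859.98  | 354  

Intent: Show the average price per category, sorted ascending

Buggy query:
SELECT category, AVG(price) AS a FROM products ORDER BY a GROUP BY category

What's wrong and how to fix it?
Bug: GROUP BY must precede ORDER BY

Fix: Move ORDER BY to the end, after GROUP BY

Corrected query:
SELECT category, AVG(price) AS a FROM products GROUP BY category ORDER BY a

Result:
category    | a      
------------+--------
Garden      | 176.985
Sports      | 593.98 
Electronics | 790.8  
Kitchen     | 808.035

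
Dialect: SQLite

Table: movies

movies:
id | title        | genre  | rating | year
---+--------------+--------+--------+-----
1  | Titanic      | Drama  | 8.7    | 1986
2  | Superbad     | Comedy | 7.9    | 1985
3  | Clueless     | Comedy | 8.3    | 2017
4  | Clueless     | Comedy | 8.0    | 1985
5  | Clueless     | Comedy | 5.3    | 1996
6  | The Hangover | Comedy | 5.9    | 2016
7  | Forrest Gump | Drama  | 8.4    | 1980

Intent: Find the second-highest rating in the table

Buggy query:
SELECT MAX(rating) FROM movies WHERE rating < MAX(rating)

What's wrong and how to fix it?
Bug: MAX(rating) on the right of the comparison is an aggregate-in-WHERE error

Fix: Put the inner MAX in a scalar subquery

Corrected query:
SELECT MAX(rating) FROM movies WHERE rating < (SELECT MAX(rating) FROM movies)

Result:
MAX(rating)
-----------
8.4        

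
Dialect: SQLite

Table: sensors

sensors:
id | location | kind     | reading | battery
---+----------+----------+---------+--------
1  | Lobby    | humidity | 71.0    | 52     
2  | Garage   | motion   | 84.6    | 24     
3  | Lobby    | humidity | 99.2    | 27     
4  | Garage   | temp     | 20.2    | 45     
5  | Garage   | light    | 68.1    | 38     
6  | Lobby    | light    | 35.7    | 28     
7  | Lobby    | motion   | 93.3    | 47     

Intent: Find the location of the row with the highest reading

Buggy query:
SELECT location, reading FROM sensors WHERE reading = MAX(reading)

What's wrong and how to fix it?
Bug: MAX(reading) is an aggregate and cannot be used directly in WHERE

Fix: Wrap MAX in a scalar subquery so WHERE compares against a single value

Corrected query:
SELECT location, reading FROM sensors WHERE reading = (SELECT MAX(reading) FROM sensors)

Result:
location | reading
---------+--------
Lobby    | 99.2   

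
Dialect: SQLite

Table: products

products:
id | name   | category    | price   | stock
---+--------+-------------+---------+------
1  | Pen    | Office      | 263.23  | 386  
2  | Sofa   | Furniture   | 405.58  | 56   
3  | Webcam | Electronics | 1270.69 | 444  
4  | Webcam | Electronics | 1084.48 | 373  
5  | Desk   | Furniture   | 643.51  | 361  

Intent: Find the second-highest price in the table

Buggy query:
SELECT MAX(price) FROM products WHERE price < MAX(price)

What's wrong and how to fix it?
Bug: The inner MAX is an aggregate inside WHERE, which is not allowed

Fix: Compute the overall MAX in a subquery, then take MAX of rows below it

Corrected query:
SELECT MAX(price) FROM products WHERE price < (SELECT MAX(price) FROM products)

Result:
MAX(price)
----------
1084.48   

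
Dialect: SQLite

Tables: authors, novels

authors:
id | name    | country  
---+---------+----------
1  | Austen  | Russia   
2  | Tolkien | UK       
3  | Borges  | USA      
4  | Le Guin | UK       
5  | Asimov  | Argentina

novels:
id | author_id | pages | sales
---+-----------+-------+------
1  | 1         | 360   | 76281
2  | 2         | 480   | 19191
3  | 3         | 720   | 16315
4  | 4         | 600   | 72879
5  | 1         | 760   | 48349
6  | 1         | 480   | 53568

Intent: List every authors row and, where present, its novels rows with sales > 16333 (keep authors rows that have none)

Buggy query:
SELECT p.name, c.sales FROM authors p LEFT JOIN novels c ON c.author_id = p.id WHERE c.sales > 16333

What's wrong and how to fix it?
Bug: Filtering c.sales in WHERE discards the NULL rows produced by LEFT JOIN, turning it into an inner join

Fix: Move the right-table condition into the ON clause so unmatched parents are kept

Corrected query:
SELECT p.name, c.sales FROM authors p LEFT JOIN novels c ON c.author_id = p.id AND c.sales > 16333

Result:
name    | sales
--------+------
Austen  | 48349
Austen  | 53568
Austen  | 76281
Tolkien | 19191
Borges  | NULL 
Le Guin | 72879
Asimov  | NULL 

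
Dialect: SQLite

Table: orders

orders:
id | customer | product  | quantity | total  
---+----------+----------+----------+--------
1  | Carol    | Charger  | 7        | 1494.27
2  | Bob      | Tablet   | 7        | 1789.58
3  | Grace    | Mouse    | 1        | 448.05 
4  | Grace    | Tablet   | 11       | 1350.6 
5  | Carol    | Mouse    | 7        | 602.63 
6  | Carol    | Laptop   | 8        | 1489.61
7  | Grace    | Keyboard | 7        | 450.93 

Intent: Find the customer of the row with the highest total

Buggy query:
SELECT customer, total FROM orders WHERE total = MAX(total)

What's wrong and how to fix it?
Bug: MAX(total) is an aggregate and cannot be used directly in WHERE

Fix: Use a subquery: WHERE total = (SELECT MAX(total) FROM orders)

Corrected query:
SELECT customer, total FROM orders WHERE total = (SELECT MAX(total) FROM orders)

Result:
customer | total  
---------+--------
Bob      | 1789.58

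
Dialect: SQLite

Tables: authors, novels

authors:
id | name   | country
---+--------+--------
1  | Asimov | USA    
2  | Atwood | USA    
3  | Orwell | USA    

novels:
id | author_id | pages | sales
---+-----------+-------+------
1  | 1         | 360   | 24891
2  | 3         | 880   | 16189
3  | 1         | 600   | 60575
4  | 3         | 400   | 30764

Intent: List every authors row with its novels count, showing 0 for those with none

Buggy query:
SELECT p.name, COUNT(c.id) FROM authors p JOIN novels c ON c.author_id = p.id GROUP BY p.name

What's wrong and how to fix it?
Bug: An inner join excludes parents with zero children

Fix: Switch to LEFT JOIN to retain unmatched parent rows

Corrected query:
SELECT p.name, COUNT(c.id) FROM authors p LEFT JOIN novels c ON c.author_id = p.id GROUP BY p.name

Result:
name   | COUNT(c.id)
-------+------------
Asimov | 2          
Atwood | 0          
Orwell | 2          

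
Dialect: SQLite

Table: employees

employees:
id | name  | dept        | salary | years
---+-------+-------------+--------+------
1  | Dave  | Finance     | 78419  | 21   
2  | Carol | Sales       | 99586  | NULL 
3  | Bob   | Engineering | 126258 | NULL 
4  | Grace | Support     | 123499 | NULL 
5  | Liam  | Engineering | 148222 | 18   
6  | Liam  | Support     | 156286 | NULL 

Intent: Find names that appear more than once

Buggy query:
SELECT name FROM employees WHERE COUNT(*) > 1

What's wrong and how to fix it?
Bug: COUNT(*) is an aggregate and cannot be used in WHERE

Fix: Group first, then use HAVING for the count condition

Corrected query:
SELECT name FROM employees GROUP BY name HAVING COUNT(*) > 1

Result:
name
----
Liam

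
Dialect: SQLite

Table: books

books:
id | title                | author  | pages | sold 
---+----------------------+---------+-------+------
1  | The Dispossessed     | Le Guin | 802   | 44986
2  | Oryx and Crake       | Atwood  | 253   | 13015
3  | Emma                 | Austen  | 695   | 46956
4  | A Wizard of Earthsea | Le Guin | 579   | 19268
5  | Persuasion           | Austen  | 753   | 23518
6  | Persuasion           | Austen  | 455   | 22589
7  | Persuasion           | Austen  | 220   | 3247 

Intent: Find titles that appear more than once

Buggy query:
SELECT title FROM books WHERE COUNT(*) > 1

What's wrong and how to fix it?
Bug: WHERE can't reference COUNT(*); aggregates are computed after WHERE

Fix: Group first, then use HAVING for the count condition

Corrected query:
SELECT title FROM books GROUP BY title HAVING COUNT(*) > 1

Result:
title     
----------
Persuasion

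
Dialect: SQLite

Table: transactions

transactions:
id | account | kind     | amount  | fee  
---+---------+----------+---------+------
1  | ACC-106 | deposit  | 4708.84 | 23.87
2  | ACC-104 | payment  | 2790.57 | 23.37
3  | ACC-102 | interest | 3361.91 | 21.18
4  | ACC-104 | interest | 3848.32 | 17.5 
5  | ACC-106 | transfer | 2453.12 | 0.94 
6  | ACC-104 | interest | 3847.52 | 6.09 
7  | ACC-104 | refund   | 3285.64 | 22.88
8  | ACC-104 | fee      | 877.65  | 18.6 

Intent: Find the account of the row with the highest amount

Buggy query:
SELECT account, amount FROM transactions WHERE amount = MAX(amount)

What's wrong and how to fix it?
Bug: WHERE is evaluated per row; an aggregate over the whole table isn't defined there

Fix: Use a subquery: WHERE amount = (SELECT MAX(amount) FROM transactions)

Corrected query:
SELECT account, amount FROM transactions WHERE amount = (SELECT MAX(amount) FROM transactions)

Result:
account | amount 
--------+--------
ACC-106 | 4708.84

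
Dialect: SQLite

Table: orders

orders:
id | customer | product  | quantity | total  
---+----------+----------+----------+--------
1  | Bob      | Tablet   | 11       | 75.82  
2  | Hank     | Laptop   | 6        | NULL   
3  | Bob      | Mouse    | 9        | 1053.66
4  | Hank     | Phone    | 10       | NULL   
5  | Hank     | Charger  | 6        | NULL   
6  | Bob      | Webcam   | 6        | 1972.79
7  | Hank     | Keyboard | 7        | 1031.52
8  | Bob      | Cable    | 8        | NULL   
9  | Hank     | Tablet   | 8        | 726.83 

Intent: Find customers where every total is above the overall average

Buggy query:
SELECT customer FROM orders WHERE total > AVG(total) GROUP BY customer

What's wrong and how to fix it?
Bug: AVG() is an aggregate; it can't sit directly in WHERE

Fix: Use a subquery for AVG and a HAVING MIN(...) filter so the condition holds for every row in the group

Corrected query:
SELECT customer FROM orders GROUP BY customer HAVING MIN(total) > (SELECT AVG(total) FROM orders)

Result:
(no rows)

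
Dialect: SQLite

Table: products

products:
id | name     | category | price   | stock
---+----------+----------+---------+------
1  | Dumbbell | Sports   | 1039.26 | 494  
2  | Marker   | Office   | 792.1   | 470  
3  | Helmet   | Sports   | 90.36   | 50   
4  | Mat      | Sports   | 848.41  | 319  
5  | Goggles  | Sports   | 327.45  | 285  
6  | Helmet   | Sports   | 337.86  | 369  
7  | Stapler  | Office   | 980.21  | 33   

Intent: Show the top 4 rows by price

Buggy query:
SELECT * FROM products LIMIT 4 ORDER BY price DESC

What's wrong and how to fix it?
Bug: ORDER BY cannot follow LIMIT; LIMIT is the final clause

Fix: Sort with ORDER BY, then apply LIMIT

Corrected query:
SELECT * FROM products ORDER BY price DESC LIMIT 4

Result:
id | name     | category | price   | stock
---+----------+----------+---------+------
1  | Dumbbell | Sports   | 1039.26 | 494  
7  | Stapler  | Office   | 980.21  | 33   
4  | Mat      | Sports   | 848.41  | 319  
2  | Marker   | Office   | 792.1   | 470  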